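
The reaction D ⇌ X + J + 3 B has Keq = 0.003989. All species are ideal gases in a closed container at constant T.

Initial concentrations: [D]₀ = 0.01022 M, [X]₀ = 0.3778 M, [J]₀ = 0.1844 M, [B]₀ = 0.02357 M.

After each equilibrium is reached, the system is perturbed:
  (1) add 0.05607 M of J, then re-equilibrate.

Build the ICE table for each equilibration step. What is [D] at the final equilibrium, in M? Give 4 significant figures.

Q₀ = 8.9259e-05 vs Keq = 0.003989 ⇒ Q<K, forward
Step 1:
                   D          X          J          B
  I          0.01022     0.3778     0.1844    0.02357
  C        -0.008155   0.008155   0.008155    0.02447
  E         0.002065      0.386     0.1926    0.04804
  solve Keq expr → x = 0.008155; check Q = 0.003989
Then add 0.05607 M of J.
Step 2:
                   D          X          J          B
  I         0.002065      0.386     0.2486    0.04804
  C       3.9992e-04 -3.9992e-04 -3.9992e-04    -0.0012
  E         0.002465     0.3856     0.2482    0.04684
  solve Keq expr → x = -3.9992e-04; check Q = 0.003989

[D]_eq = 0.002465 M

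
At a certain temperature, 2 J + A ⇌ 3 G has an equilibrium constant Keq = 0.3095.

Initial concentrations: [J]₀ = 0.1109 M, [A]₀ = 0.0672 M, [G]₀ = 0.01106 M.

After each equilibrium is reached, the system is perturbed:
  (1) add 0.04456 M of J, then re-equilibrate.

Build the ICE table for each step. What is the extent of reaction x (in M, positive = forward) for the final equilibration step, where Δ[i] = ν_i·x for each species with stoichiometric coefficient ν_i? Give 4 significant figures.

x = 0.003939 M

Q₀ = 0.001637 vs Keq = 0.3095 ⇒ Q<K, forward
Step 1:
                    J           A           G
  Initial      0.1109      0.0672     0.01106
  Change      -0.0257    -0.01285     0.03855
  Equil        0.0852     0.05435     0.04961
  solve Keq expr → x = 0.01285; check Q = 0.3095
Then add 0.04456 M of J.
Step 2:
                    J           A           G
  Initial      0.1298     0.05435     0.04961
  Change    -0.007877   -0.003939     0.01182
  Equil        0.1219     0.05041     0.06143
  solve Keq expr → x = 0.003939; check Q = 0.3095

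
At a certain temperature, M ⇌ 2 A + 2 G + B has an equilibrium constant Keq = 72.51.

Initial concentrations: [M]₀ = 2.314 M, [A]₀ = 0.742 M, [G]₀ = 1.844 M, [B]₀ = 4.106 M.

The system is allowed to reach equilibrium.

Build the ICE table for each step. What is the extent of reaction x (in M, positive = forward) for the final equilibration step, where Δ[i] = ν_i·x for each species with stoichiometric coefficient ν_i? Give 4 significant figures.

x = 0.5343 M

Q₀ = 3.322 vs Keq = 72.51 ⇒ Q<K, forward
Step 1:
                    M           A           G           B
  Initial       2.314       0.742       1.844       4.106
  Change      -0.5343       1.069       1.069      0.5343
  Equil          1.78       1.811       2.913        4.64
  solve Keq expr → x = 0.5343; check Q = 72.51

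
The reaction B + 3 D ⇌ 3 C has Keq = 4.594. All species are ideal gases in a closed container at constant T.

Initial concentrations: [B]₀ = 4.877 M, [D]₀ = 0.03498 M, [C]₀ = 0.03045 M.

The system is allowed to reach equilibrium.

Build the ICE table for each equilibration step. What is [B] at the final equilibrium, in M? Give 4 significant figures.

[B]_eq = 4.871 M

Q₀ = 0.1353 vs Keq = 4.594 ⇒ Q<K, forward
Step 1:
                    B           D           C
  Initial       4.877     0.03498     0.03045
  Change    -0.005948    -0.01784     0.01784
  Equil         4.871     0.01714     0.04829
  solve Keq expr → x = 0.005948; check Q = 4.594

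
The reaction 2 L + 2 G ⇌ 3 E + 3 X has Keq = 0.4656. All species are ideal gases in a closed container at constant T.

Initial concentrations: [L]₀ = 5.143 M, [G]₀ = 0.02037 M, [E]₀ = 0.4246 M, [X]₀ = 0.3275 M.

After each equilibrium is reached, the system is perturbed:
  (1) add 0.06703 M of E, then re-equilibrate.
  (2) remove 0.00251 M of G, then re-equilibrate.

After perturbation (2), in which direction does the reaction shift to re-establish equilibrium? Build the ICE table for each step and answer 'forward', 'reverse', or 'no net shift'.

Direction: reverse

Q₀ = 0.245 vs Keq = 0.4656 ⇒ Q<K, forward
Step 1:
                    L           G           E           X
  Initial       5.143     0.02037      0.4246      0.3275
  Change    -0.004715   -0.004715    0.007073    0.007073
  Equil         5.138     0.01565      0.4317      0.3346
  solve Keq expr → x = 0.002358; check Q = 0.4656
Then add 0.06703 M of E.
Step 2:
                    L           G           E           X
  Initial       5.138     0.01565      0.4987      0.3346
  Change     0.003103    0.003103   -0.004654   -0.004654
  Equil         5.141     0.01876       0.494      0.3299
  solve Keq expr → x = -0.001551; check Q = 0.4656
Then remove 0.00251 M of G.
Step 3:
                    L           G           E           X
  Initial       5.141     0.01625       0.494      0.3299
  Change     0.002065    0.002065   -0.003098   -0.003098
  Equil         5.143     0.01831       0.491      0.3268
  solve Keq expr → x = -0.001033; check Q = 0.4656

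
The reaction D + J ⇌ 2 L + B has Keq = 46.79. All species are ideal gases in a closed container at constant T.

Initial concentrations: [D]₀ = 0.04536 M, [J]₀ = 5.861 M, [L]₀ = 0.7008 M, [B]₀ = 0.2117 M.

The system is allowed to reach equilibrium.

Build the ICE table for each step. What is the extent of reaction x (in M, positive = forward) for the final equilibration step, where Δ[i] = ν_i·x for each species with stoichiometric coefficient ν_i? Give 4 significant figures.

Q₀ = 0.3911 vs Keq = 46.79 ⇒ Q<K, forward
Step 1:
                    D           J           L           B
  init        0.04536       5.861      0.7008      0.2117
  Δ          -0.04477    -0.04477     0.08954     0.04477
  eq       5.8867e-04       5.816      0.7903      0.2565
  solve Keq expr → x = 0.04477; check Q = 46.79

x = 0.04477 M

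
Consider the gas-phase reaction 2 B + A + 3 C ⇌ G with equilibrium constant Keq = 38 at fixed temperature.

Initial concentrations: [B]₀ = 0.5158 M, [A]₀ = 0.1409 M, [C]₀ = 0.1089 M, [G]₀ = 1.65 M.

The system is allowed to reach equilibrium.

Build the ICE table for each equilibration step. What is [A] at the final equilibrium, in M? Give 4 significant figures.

[A]_eq = 0.2972 M

Q₀ = 3.4082e+04 vs Keq = 38 ⇒ Q>K, reverse
Step 1:
                  B         A         C         G
  Initial    0.5158    0.1409    0.1089      1.65
  Change     0.3125    0.1563    0.4688   -0.1563
  Equil      0.8283    0.2972    0.5777     1.494
  solve Keq expr → x = -0.1563; check Q = 38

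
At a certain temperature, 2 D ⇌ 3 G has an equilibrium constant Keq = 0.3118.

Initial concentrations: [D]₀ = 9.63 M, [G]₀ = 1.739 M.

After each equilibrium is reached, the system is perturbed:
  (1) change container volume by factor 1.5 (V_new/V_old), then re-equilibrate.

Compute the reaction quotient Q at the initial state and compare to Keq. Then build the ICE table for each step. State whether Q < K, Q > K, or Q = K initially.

Q₀ = 0.05671; Q < K (proceeds forward)

Q₀ = 0.05671 vs Keq = 0.3118 ⇒ Q<K, forward
Step 1:
                    D           G
  init           9.63       1.739
  Δ           -0.7755       1.163
  eq            8.855       2.902
  solve Keq expr → x = 0.3877; check Q = 0.3118
Then change container volume by factor 1.5 (V_new/V_old).
Step 2:
                    D           G
  init          5.903       1.935
  Δ           -0.1599      0.2398
  eq            5.743       2.175
  solve Keq expr → x = 0.07994; check Q = 0.3118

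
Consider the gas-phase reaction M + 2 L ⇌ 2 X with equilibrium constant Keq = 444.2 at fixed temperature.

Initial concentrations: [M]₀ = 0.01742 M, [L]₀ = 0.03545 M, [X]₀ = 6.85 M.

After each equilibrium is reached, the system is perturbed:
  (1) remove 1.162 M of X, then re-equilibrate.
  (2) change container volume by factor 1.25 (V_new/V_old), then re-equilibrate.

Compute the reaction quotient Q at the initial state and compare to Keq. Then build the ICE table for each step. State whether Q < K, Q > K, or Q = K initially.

Q₀ = 2.1434e+06; Q > K (proceeds reverse)

Q₀ = 2.1434e+06 vs Keq = 444.2 ⇒ Q>K, reverse
Step 1:
                   M          L          X
  I          0.01742    0.03545       6.85
  C           0.2646     0.5293    -0.5293
  E            0.282     0.5647      6.321
  solve Keq expr → x = -0.2646; check Q = 444.2
Then remove 1.162 M of X.
Step 2:
                   M          L          X
  I            0.282     0.5647      5.159
  C         -0.03361   -0.06723    0.06723
  E           0.2484     0.4975      5.226
  solve Keq expr → x = 0.03361; check Q = 444.2
Then change container volume by factor 1.25 (V_new/V_old).
Step 3:
                   M          L          X
  I           0.1987      0.398      4.181
  C          0.01438    0.02875   -0.02875
  E           0.2131     0.4267      4.152
  solve Keq expr → x = -0.01438; check Q = 444.2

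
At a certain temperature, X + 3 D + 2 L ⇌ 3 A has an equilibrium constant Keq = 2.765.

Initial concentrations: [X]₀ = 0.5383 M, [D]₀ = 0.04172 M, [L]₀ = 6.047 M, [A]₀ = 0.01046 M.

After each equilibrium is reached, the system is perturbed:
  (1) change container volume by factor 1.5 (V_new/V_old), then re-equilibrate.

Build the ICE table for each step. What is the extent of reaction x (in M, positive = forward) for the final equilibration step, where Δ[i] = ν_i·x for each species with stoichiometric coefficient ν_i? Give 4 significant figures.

x = -8.6841e-04 M

Q₀ = 8.0068e-04 vs Keq = 2.765 ⇒ Q<K, forward
Step 1:
                    X           D           L           A
  I            0.5383     0.04172       6.047     0.01046
  C          -0.01025    -0.03075     -0.0205     0.03075
  E             0.528     0.01097       6.026     0.04121
  solve Keq expr → x = 0.01025; check Q = 2.765
Then change container volume by factor 1.5 (V_new/V_old).
Step 2:
                    X           D           L           A
  I             0.352    0.007313       4.018     0.02747
  C        8.6841e-04    0.002605    0.001737   -0.002605
  E            0.3529    0.009918       4.019     0.02487
  solve Keq expr → x = -8.6841e-04; check Q = 2.765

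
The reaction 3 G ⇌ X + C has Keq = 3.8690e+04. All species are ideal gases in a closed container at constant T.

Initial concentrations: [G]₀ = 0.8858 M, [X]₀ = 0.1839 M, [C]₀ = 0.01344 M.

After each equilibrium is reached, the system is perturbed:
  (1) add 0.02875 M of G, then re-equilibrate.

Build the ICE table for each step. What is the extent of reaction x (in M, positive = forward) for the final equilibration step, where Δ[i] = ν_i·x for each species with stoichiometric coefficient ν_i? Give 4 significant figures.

x = 0.009495 M

Q₀ = 0.003556 vs Keq = 3.8690e+04 ⇒ Q<K, forward
Step 1:
                   G          X          C
  I           0.8858     0.1839    0.01344
  C          -0.8703     0.2901     0.2901
  E          0.01549      0.474     0.3035
  solve Keq expr → x = 0.2901; check Q = 3.8690e+04
Then add 0.02875 M of G.
Step 2:
                   G          X          C
  I          0.04424      0.474     0.3035
  C         -0.02849   0.009495   0.009495
  E          0.01576     0.4835      0.313
  solve Keq expr → x = 0.009495; check Q = 3.8690e+04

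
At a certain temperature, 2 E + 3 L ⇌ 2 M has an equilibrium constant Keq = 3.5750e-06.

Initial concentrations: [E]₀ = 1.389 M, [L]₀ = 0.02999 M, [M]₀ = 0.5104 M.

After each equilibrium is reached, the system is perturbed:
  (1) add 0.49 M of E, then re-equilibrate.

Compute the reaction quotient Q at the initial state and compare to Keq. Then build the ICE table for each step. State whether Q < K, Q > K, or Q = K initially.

Q₀ = 5006 vs Keq = 3.5750e-06 ⇒ Q>K, reverse
Step 1:
                    E           L           M
  I             1.389     0.02999      0.5104
  C            0.5079      0.7618     -0.5079
  E             1.897      0.7918    0.002527
  solve Keq expr → x = -0.2539; check Q = 3.5750e-06
Then add 0.49 M of E.
Step 2:
                    E           L           M
  I             2.387      0.7918    0.002527
  C       -6.4607e-04 -9.6911e-04  6.4607e-04
  E             2.386      0.7908    0.003173
  solve Keq expr → x = 3.2304e-04; check Q = 3.5750e-06

Q₀ = 5006; Q > K (proceeds reverse)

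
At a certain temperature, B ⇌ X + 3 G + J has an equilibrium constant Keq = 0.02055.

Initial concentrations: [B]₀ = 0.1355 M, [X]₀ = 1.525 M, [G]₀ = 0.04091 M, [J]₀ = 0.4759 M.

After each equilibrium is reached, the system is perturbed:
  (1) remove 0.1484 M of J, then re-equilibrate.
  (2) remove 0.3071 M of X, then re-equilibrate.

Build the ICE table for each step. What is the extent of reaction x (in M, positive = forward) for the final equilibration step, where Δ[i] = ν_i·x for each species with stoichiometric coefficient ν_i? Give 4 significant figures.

x = 0.003076 M

Q₀ = 3.6672e-04 vs Keq = 0.02055 ⇒ Q<K, forward
Step 1:
                   B          X          G          J
  Initial     0.1355      1.525    0.04091     0.4759
  Change     -0.0326     0.0326    0.09781     0.0326
  Equil       0.1029      1.558     0.1387     0.5085
  solve Keq expr → x = 0.0326; check Q = 0.02055
Then remove 0.1484 M of J.
Step 2:
                   B          X          G          J
  Initial     0.1029      1.558     0.1387     0.3601
  Change   -0.004589   0.004589    0.01377   0.004589
  Equil      0.09831      1.562     0.1525     0.3647
  solve Keq expr → x = 0.004589; check Q = 0.02055
Then remove 0.3071 M of X.
Step 3:
                   B          X          G          J
  Initial    0.09831      1.255     0.1525     0.3647
  Change   -0.003076   0.003076   0.009227   0.003076
  Equil      0.09523      1.258     0.1617     0.3678
  solve Keq expr → x = 0.003076; check Q = 0.02055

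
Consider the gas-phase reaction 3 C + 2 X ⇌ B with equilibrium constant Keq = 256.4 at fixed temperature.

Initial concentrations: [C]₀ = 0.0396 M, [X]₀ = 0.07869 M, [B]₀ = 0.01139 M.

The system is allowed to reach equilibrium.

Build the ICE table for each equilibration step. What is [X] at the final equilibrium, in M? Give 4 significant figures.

Q₀ = 2.9621e+04 vs Keq = 256.4 ⇒ Q>K, reverse
Step 1:
                  C         X         B
  init       0.0396   0.07869   0.01139
  Δ         0.03143   0.02096  -0.01048
  eq        0.07103   0.09965 9.1244e-04
  solve Keq expr → x = -0.01048; check Q = 256.4

[X]_eq = 0.09965 M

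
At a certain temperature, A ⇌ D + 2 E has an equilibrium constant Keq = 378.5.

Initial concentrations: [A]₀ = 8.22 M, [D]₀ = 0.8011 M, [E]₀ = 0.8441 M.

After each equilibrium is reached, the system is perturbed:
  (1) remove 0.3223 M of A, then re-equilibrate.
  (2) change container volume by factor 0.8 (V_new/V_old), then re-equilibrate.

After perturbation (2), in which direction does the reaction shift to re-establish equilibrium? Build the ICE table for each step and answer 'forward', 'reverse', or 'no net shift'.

Q₀ = 0.06944 vs Keq = 378.5 ⇒ Q<K, forward
Step 1:
                  A         D         E
  Initial      8.22    0.8011    0.8441
  Change     -5.675     5.675     11.35
  Equil       2.545     6.476     12.19
  solve Keq expr → x = 5.675; check Q = 378.5
Then remove 0.3223 M of A.
Step 2:
                  A         D         E
  Initial     2.222     6.476     12.19
  Change     0.1466   -0.1466   -0.2932
  Equil       2.369      6.33      11.9
  solve Keq expr → x = -0.1466; check Q = 378.5
Then change container volume by factor 0.8 (V_new/V_old).
Step 3:
                  A         D         E
  Initial     2.961     7.912     14.88
  Change     0.6207   -0.6207    -1.241
  Equil       3.582     7.292     13.64
  solve Keq expr → x = -0.6207; check Q = 378.5

Direction: reverse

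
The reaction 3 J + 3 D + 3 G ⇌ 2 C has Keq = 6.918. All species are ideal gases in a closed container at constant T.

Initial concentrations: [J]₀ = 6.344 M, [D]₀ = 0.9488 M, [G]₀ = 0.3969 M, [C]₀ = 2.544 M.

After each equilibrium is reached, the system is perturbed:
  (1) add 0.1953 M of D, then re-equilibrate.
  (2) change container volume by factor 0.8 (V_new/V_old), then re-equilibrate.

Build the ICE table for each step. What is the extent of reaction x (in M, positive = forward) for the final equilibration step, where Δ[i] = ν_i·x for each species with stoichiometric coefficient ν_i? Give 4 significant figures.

x = 0.02606 M

Q₀ = 0.4747 vs Keq = 6.918 ⇒ Q<K, forward
Step 1:
                    J           D           G           C
  Initial       6.344      0.9488      0.3969       2.544
  Change       -0.183      -0.183      -0.183       0.122
  Equil         6.161      0.7658      0.2139       2.666
  solve Keq expr → x = 0.06101; check Q = 6.918
Then add 0.1953 M of D.
Step 2:
                    J           D           G           C
  Initial       6.161      0.9611      0.2139       2.666
  Change     -0.03498    -0.03498    -0.03498     0.02332
  Equil         6.126      0.9261      0.1789       2.689
  solve Keq expr → x = 0.01166; check Q = 6.918
Then change container volume by factor 0.8 (V_new/V_old).
Step 3:
                    J           D           G           C
  Initial       7.657       1.158      0.2236       3.362
  Change     -0.07819    -0.07819    -0.07819     0.05212
  Equil         7.579       1.079      0.1454       3.414
  solve Keq expr → x = 0.02606; check Q = 6.918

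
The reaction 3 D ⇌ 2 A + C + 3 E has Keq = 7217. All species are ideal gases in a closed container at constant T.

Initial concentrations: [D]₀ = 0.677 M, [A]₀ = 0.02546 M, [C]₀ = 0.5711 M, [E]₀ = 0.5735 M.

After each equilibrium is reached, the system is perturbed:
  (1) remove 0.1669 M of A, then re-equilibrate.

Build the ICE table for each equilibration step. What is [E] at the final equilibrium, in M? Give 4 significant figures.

[E]_eq = 1.225 M

Q₀ = 2.2504e-04 vs Keq = 7217 ⇒ Q<K, forward
Step 1:
                    D           A           C           E
  init          0.677     0.02546      0.5711      0.5735
  Δ           -0.6427      0.4285      0.2142      0.6427
  eq           0.0343      0.4539      0.7853       1.216
  solve Keq expr → x = 0.2142; check Q = 7217
Then remove 0.1669 M of A.
Step 2:
                    D           A           C           E
  init         0.0343       0.287      0.7853       1.216
  Δ         -0.008489    0.005659     0.00283    0.008489
  eq          0.02581      0.2927      0.7882       1.225
  solve Keq expr → x = 0.00283; check Q = 7217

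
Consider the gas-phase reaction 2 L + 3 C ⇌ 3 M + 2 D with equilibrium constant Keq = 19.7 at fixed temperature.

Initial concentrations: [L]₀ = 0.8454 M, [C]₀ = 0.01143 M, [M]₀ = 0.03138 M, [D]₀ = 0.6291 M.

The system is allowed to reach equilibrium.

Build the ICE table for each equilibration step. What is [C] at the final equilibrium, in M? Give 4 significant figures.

[C]_eq = 0.009995 M

Q₀ = 11.46 vs Keq = 19.7 ⇒ Q<K, forward
Step 1:
                  L         C         M         D
  I          0.8454   0.01143   0.03138    0.6291
  C       -9.5659e-04 -0.001435  0.001435 9.5659e-04
  E          0.8444  0.009995   0.03281    0.6301
  solve Keq expr → x = 4.7829e-04; check Q = 19.7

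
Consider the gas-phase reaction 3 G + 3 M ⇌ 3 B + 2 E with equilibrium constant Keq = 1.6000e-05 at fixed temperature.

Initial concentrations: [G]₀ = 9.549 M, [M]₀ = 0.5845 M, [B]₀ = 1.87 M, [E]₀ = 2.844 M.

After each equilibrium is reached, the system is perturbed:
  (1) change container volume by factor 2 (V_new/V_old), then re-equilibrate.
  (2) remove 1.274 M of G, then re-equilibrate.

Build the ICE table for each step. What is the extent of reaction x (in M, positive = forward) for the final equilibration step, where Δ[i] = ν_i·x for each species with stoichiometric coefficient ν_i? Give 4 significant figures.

x = -0.0101 M

Q₀ = 0.3042 vs Keq = 1.6000e-05 ⇒ Q>K, reverse
Step 1:
                   G          M          B          E
  I            9.549     0.5845       1.87      2.844
  C            1.488      1.488     -1.488    -0.9919
  E            11.04      2.072     0.3822      1.852
  solve Keq expr → x = -0.4959; check Q = 1.6000e-05
Then change container volume by factor 2 (V_new/V_old).
Step 2:
                   G          M          B          E
  I            5.518      1.036     0.1911     0.9261
  C           0.0315     0.0315    -0.0315     -0.021
  E             5.55      1.068     0.1596     0.9051
  solve Keq expr → x = -0.0105; check Q = 1.6000e-05
Then remove 1.274 M of G.
Step 3:
                   G          M          B          E
  I            4.276      1.068     0.1596     0.9051
  C          0.03031    0.03031   -0.03031   -0.02021
  E            4.306      1.098     0.1293     0.8848
  solve Keq expr → x = -0.0101; check Q = 1.6000e-05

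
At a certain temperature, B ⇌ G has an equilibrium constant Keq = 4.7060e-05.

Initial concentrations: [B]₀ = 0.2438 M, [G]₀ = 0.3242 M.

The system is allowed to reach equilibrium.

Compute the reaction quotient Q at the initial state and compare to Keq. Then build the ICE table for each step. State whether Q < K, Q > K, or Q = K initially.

Q₀ = 1.33; Q > K (proceeds reverse)

Q₀ = 1.33 vs Keq = 4.7060e-05 ⇒ Q>K, reverse
Step 1:
                  B         G
  init       0.2438    0.3242
  Δ          0.3242   -0.3242
  eq          0.568 2.6729e-05
  solve Keq expr → x = -0.3242; check Q = 4.7060e-05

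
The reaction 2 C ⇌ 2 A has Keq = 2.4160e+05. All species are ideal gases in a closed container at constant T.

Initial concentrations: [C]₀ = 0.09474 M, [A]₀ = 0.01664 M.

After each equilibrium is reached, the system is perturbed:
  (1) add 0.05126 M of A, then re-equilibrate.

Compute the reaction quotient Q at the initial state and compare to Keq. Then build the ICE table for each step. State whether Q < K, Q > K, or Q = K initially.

Q₀ = 0.03085 vs Keq = 2.4160e+05 ⇒ Q<K, forward
Step 1:
                   C          A
  Initial    0.09474    0.01664
  Change    -0.09451    0.09451
  Equil   2.2614e-04     0.1112
  solve Keq expr → x = 0.04726; check Q = 2.4160e+05
Then add 0.05126 M of A.
Step 2:
                   C          A
  Initial 2.2614e-04     0.1624
  Change  1.0408e-04 -1.0408e-04
  Equil   3.3021e-04     0.1623
  solve Keq expr → x = -5.2038e-05; check Q = 2.4160e+05

Q₀ = 0.03085; Q < K (proceeds forward)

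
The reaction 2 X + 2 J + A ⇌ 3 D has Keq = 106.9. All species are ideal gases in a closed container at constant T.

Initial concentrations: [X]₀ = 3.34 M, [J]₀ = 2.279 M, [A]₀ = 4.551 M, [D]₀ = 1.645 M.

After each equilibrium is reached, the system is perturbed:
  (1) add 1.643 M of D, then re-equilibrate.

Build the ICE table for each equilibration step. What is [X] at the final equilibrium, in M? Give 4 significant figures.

[X]_eq = 1.542 M

Q₀ = 0.01688 vs Keq = 106.9 ⇒ Q<K, forward
Step 1:
                    X           J           A           D
  I              3.34       2.279       4.551       1.645
  C            -1.929      -1.929     -0.9645       2.894
  E             1.411        0.35       3.586       4.539
  solve Keq expr → x = 0.9645; check Q = 106.9
Then add 1.643 M of D.
Step 2:
                    X           J           A           D
  I             1.411        0.35       3.586       6.182
  C            0.1307      0.1307     0.06537     -0.1961
  E             1.542      0.4807       3.652       5.985
  solve Keq expr → x = -0.06537; check Q = 106.9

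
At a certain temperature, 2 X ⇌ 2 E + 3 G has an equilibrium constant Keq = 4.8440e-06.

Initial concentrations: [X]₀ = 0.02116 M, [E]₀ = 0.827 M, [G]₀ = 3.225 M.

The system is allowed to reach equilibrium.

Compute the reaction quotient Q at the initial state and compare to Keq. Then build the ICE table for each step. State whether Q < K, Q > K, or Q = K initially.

Q₀ = 5.1235e+04 vs Keq = 4.8440e-06 ⇒ Q>K, reverse
Step 1:
                   X          E          G
  init       0.02116      0.827      3.225
  Δ           0.8263    -0.8263     -1.239
  eq          0.8475 6.6670e-04      1.986
  solve Keq expr → x = -0.4132; check Q = 4.8440e-06

Q₀ = 5.1235e+04; Q > K (proceeds reverse)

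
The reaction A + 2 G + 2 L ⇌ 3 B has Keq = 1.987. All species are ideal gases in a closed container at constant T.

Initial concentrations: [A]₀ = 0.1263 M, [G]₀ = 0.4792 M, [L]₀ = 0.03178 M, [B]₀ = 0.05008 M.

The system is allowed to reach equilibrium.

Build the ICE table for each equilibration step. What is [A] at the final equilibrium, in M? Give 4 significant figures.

Q₀ = 4.288 vs Keq = 1.987 ⇒ Q>K, reverse
Step 1:
                    A           G           L           B
  Initial      0.1263      0.4792     0.03178     0.05008
  Change     0.002351    0.004701    0.004701   -0.007052
  Equil        0.1287      0.4839     0.03648     0.04303
  solve Keq expr → x = -0.002351; check Q = 1.987

[A]_eq = 0.1287 M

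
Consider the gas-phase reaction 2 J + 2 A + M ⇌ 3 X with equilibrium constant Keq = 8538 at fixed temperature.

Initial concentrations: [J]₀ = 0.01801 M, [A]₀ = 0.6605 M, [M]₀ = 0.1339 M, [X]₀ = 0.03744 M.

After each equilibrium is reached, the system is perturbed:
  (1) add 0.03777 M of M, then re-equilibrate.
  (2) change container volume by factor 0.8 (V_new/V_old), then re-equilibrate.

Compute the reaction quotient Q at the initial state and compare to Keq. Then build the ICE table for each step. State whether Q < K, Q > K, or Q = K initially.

Q₀ = 2.77; Q < K (proceeds forward)

Q₀ = 2.77 vs Keq = 8538 ⇒ Q<K, forward
Step 1:
                    J           A           M           X
  init        0.01801      0.6605      0.1339     0.03744
  Δ          -0.01725    -0.01725   -0.008626     0.02588
  eq       7.5738e-04      0.6432      0.1253     0.06332
  solve Keq expr → x = 0.008626; check Q = 8538
Then add 0.03777 M of M.
Step 2:
                    J           A           M           X
  init     7.5738e-04      0.6432       0.163     0.06332
  Δ       -9.1158e-05 -9.1158e-05 -4.5579e-05  1.3674e-04
  eq       6.6622e-04      0.6432       0.163     0.06346
  solve Keq expr → x = 4.5579e-05; check Q = 8538
Then change container volume by factor 0.8 (V_new/V_old).
Step 3:
                    J           A           M           X
  init     8.3278e-04      0.8039      0.2037     0.07932
  Δ       -1.6320e-04 -1.6320e-04 -8.1600e-05  2.4480e-04
  eq       6.6958e-04      0.8038      0.2037     0.07956
  solve Keq expr → x = 8.1600e-05; check Q = 8538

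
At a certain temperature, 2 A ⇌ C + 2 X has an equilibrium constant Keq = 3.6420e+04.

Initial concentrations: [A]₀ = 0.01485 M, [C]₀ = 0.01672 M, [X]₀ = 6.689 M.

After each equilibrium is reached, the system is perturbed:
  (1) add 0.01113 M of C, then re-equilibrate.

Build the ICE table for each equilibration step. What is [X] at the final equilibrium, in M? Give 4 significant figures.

Q₀ = 3392 vs Keq = 3.6420e+04 ⇒ Q<K, forward
Step 1:
                  A         C         X
  I         0.01485   0.01672     6.689
  C       -0.009695  0.004848  0.009695
  E        0.005155   0.02157     6.699
  solve Keq expr → x = 0.004848; check Q = 3.6420e+04
Then add 0.01113 M of C.
Step 2:
                  A         C         X
  I        0.005155    0.0327     6.699
  C        0.001136 -5.6790e-04 -0.001136
  E        0.006291   0.03213     6.698
  solve Keq expr → x = -5.6790e-04; check Q = 3.6420e+04

[X]_eq = 6.698 M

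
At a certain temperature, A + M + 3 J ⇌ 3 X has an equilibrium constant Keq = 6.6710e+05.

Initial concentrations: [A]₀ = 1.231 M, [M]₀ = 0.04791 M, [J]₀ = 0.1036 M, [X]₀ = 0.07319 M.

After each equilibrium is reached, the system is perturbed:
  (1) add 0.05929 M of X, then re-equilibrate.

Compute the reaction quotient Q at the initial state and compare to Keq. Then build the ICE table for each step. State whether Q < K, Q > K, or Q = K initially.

Q₀ = 5.978 vs Keq = 6.6710e+05 ⇒ Q<K, forward
Step 1:
                   A          M          J          X
  Initial      1.231    0.04791     0.1036    0.07319
  Change    -0.03211   -0.03211   -0.09632    0.09632
  Equil        1.199     0.0158   0.007277     0.1695
  solve Keq expr → x = 0.03211; check Q = 6.6710e+05
Then add 0.05929 M of X.
Step 2:
                   A          M          J          X
  Initial      1.199     0.0158   0.007277     0.2288
  Change  7.6433e-04 7.6433e-04   0.002293  -0.002293
  Equil          1.2    0.01657    0.00957     0.2265
  solve Keq expr → x = -7.6433e-04; check Q = 6.6710e+05

Q₀ = 5.978; Q < K (proceeds forward)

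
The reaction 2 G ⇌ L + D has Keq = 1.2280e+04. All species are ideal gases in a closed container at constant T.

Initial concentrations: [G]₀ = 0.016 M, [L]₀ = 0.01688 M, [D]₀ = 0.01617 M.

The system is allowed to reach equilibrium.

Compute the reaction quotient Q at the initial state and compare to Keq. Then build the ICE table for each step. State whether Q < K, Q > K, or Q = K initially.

Q₀ = 1.066 vs Keq = 1.2280e+04 ⇒ Q<K, forward
Step 1:
                   G          L          D
  init         0.016    0.01688    0.01617
  Δ         -0.01578    0.00789    0.00789
  eq      2.2030e-04    0.02477    0.02406
  solve Keq expr → x = 0.00789; check Q = 1.2280e+04

Q₀ = 1.066; Q < K (proceeds forward)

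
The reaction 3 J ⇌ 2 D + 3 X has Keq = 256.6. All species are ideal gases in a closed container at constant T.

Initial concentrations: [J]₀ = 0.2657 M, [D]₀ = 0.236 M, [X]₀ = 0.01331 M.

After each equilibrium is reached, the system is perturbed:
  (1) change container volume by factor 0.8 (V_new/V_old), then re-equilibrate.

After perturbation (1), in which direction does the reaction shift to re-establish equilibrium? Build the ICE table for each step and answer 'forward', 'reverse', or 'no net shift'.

Direction: reverse

Q₀ = 7.0014e-06 vs Keq = 256.6 ⇒ Q<K, forward
Step 1:
                   J          D          X
  Initial     0.2657      0.236    0.01331
  Change     -0.2438     0.1625     0.2438
  Equil      0.02191     0.3985     0.2571
  solve Keq expr → x = 0.08126; check Q = 256.6
Then change container volume by factor 0.8 (V_new/V_old).
Step 2:
                   J          D          X
  Initial    0.02739     0.4982     0.3214
  Change    0.003898  -0.002599  -0.003898
  Equil      0.03129     0.4956     0.3175
  solve Keq expr → x = -0.001299; check Q = 256.6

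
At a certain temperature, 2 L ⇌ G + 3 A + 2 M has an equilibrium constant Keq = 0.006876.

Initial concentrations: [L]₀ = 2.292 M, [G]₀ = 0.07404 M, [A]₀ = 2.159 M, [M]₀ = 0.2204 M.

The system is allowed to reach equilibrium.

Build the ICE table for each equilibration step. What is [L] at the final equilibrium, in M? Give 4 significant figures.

[L]_eq = 2.292 M

Q₀ = 0.00689 vs Keq = 0.006876 ⇒ Q>K, reverse
Step 1:
                    L           G           A           M
  I             2.292     0.07404       2.159      0.2204
  C        1.0814e-04 -5.4070e-05 -1.6221e-04 -1.0814e-04
  E             2.292     0.07399       2.159      0.2203
  solve Keq expr → x = -5.4070e-05; check Q = 0.006876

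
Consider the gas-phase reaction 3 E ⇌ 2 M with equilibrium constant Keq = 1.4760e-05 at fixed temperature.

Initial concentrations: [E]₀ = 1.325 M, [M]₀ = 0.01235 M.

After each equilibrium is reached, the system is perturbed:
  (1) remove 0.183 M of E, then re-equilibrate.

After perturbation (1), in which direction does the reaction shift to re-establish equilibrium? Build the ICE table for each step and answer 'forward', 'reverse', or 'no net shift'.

Q₀ = 6.5567e-05 vs Keq = 1.4760e-05 ⇒ Q>K, reverse
Step 1:
                    E           M
  Initial       1.325     0.01235
  Change      0.00964   -0.006426
  Equil         1.335    0.005924
  solve Keq expr → x = -0.003213; check Q = 1.4760e-05
Then remove 0.183 M of E.
Step 2:
                    E           M
  Initial       1.152    0.005924
  Change     0.001747   -0.001165
  Equil         1.153    0.004759
  solve Keq expr → x = -5.8238e-04; check Q = 1.4760e-05

Direction: reverse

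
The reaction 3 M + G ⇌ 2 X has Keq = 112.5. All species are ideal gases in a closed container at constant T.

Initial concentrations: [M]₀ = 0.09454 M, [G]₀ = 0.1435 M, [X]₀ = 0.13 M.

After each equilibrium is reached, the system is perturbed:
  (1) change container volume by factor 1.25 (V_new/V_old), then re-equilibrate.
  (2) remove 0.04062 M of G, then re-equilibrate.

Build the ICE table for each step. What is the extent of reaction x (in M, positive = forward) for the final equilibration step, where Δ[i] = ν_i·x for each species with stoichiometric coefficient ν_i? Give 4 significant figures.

x = -0.002725 M

Q₀ = 139.4 vs Keq = 112.5 ⇒ Q>K, reverse
Step 1:
                    M           G           X
  Initial     0.09454      0.1435        0.13
  Change      0.00491    0.001637   -0.003273
  Equil       0.09945      0.1451      0.1267
  solve Keq expr → x = -0.001637; check Q = 112.5
Then change container volume by factor 1.25 (V_new/V_old).
Step 2:
                    M           G           X
  Initial     0.07956      0.1161      0.1014
  Change     0.008552    0.002851   -0.005701
  Equil       0.08811       0.119     0.09568
  solve Keq expr → x = -0.002851; check Q = 112.5
Then remove 0.04062 M of G.
Step 3:
                    M           G           X
  Initial     0.08811     0.07834     0.09568
  Change     0.008176    0.002725   -0.005451
  Equil       0.09629     0.08107     0.09023
  solve Keq expr → x = -0.002725; check Q = 112.5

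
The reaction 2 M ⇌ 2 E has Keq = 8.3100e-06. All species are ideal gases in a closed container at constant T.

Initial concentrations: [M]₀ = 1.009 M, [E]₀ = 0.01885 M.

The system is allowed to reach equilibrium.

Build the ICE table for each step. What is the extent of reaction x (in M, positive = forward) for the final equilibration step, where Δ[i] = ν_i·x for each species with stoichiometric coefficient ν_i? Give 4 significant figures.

Q₀ = 3.4901e-04 vs Keq = 8.3100e-06 ⇒ Q>K, reverse
Step 1:
                    M           E
  init          1.009     0.01885
  Δ            0.0159     -0.0159
  eq            1.025    0.002954
  solve Keq expr → x = -0.007948; check Q = 8.3100e-06

x = -0.007948 M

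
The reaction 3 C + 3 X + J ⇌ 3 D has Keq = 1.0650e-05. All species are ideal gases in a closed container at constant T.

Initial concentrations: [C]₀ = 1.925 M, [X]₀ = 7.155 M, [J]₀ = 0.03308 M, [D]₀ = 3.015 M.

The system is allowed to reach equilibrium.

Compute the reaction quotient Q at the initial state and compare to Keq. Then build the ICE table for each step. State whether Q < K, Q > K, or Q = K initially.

Q₀ = 0.3171; Q > K (proceeds reverse)

Q₀ = 0.3171 vs Keq = 1.0650e-05 ⇒ Q>K, reverse
Step 1:
                    C           X           J           D
  I             1.925       7.155     0.03308       3.015
  C             2.227       2.227      0.7425      -2.227
  E             4.152       9.382      0.7756      0.7875
  solve Keq expr → x = -0.7425; check Q = 1.0650e-05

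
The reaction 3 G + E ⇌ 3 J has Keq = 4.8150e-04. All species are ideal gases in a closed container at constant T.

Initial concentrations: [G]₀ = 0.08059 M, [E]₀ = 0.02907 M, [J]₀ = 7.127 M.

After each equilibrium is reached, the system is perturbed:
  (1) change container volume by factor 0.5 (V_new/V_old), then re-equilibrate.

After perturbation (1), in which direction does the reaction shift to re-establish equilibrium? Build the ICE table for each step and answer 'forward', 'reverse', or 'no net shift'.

Direction: forward

Q₀ = 2.3792e+07 vs Keq = 4.8150e-04 ⇒ Q>K, reverse
Step 1:
                  G         E         J
  I         0.08059   0.02907     7.127
  C           6.462     2.154    -6.462
  E           6.542     2.183    0.6652
  solve Keq expr → x = -2.154; check Q = 4.8150e-04
Then change container volume by factor 0.5 (V_new/V_old).
Step 2:
                  G         E         J
  I           13.08     4.366      1.33
  C         -0.2955  -0.09851    0.2955
  E           12.79     4.267     1.626
  solve Keq expr → x = 0.09851; check Q = 4.8150e-04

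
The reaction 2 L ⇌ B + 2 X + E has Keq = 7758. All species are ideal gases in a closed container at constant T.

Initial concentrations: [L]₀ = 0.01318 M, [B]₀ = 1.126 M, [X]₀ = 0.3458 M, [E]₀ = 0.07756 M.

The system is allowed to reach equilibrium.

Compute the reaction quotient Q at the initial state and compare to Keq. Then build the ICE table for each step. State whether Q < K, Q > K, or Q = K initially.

Q₀ = 60.12; Q < K (proceeds forward)

Q₀ = 60.12 vs Keq = 7758 ⇒ Q<K, forward
Step 1:
                   L          B          X          E
  Initial    0.01318      1.126     0.3458    0.07756
  Change    -0.01193   0.005966    0.01193   0.005966
  Equil     0.001249      1.132     0.3577    0.08353
  solve Keq expr → x = 0.005966; check Q = 7758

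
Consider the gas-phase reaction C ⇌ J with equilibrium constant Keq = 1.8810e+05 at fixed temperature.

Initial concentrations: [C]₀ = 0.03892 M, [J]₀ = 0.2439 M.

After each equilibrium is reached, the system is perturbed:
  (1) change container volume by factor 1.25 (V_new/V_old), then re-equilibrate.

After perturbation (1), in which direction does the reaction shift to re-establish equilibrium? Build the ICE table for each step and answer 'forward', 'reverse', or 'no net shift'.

Q₀ = 6.267 vs Keq = 1.8810e+05 ⇒ Q<K, forward
Step 1:
                   C          J
  I          0.03892     0.2439
  C         -0.03892    0.03892
  E       1.5036e-06     0.2828
  solve Keq expr → x = 0.03892; check Q = 1.8810e+05
Then change container volume by factor 1.25 (V_new/V_old).
Step 2:
                   C          J
  I       1.2028e-06     0.2263
  C                0          0
  E       1.2028e-06     0.2263
  solve Keq expr → x = 0; check Q = 1.8810e+05

Direction: no net shift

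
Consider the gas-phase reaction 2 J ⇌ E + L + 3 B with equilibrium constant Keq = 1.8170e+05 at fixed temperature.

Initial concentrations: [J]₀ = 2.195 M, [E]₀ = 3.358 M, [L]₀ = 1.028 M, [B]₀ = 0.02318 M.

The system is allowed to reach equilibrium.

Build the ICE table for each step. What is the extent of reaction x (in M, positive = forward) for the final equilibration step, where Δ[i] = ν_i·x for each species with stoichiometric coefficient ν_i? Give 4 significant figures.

x = 1.076 M

Q₀ = 8.9237e-06 vs Keq = 1.8170e+05 ⇒ Q<K, forward
Step 1:
                   J          E          L          B
  init         2.195      3.358      1.028    0.02318
  Δ           -2.153      1.076      1.076      3.229
  eq         0.04204      4.434      2.104      3.253
  solve Keq expr → x = 1.076; check Q = 1.8170e+05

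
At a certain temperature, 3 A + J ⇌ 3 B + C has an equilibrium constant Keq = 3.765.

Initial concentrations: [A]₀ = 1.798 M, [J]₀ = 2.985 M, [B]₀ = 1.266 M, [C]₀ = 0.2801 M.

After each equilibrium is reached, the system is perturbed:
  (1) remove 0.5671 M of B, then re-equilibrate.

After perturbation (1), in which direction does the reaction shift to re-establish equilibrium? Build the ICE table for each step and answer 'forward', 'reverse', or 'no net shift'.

Q₀ = 0.03276 vs Keq = 3.765 ⇒ Q<K, forward
Step 1:
                    A           J           B           C
  init          1.798       2.985       1.266      0.2801
  Δ           -0.9395     -0.3132      0.9395      0.3132
  eq           0.8585       2.672       2.206      0.5933
  solve Keq expr → x = 0.3132; check Q = 3.765
Then remove 0.5671 M of B.
Step 2:
                    A           J           B           C
  init         0.8585       2.672       1.638      0.5933
  Δ           -0.1428     -0.0476      0.1428      0.0476
  eq           0.7157       2.624       1.781      0.6409
  solve Keq expr → x = 0.0476; check Q = 3.765

Direction: forward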